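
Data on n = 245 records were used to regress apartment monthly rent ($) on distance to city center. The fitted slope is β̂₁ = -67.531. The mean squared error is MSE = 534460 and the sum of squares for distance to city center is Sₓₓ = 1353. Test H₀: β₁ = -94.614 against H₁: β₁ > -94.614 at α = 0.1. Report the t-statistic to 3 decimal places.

SE(β̂₁) = √(MSE/Sₓₓ) = √(534460/1353) = 19.8751.
t = (-67.531 − (-94.614)) / 19.8751 = 1.363.
df = n − 2 = 243.
One-sided p ≈ 0.0871, which is < 0.1, so reject H₀.
There is evidence that the true slope on distance to city center exceeds -94.614 $ per unit.

t = 1.363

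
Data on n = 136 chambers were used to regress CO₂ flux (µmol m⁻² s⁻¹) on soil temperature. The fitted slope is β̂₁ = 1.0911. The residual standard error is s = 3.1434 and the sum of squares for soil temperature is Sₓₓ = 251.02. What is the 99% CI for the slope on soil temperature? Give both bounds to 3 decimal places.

SE(β̂₁) = s/√Sₓₓ = 3.1434/√251.02 = 0.198402.
df = n − 2 = 134.
t* = t_{0.005, 134} = 2.613017.
Margin = t* × SE = 2.613017 × 0.198402 = 0.51843.
CI: 1.0911 ± 0.51843 → (0.573, 1.610).
With 99% confidence, each one-unit increase in soil temperature is associated with a change of between 0.573 and 1.610 µmol m⁻² s⁻¹ in CO₂ flux.

(0.573, 1.610)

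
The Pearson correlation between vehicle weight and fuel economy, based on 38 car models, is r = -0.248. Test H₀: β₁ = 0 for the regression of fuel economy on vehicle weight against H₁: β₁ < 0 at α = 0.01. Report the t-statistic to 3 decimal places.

t = r·√(n − 2)/√(1 − r²) = -0.248·√36/√0.938496 = -1.536.
df = n − 2 = 36.
One-sided p ≈ 0.0666, which is ≥ 0.01, so fail to reject H₀.
The data do not give significant evidence of a linear association between vehicle weight and fuel economy.

t = -1.536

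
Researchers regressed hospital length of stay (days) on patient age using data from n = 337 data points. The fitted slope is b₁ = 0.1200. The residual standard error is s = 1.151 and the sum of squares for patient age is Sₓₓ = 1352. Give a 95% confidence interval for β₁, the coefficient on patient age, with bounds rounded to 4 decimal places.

(0.0584, 0.1816)

SE(b₁) = s/√Sₓₓ = 1.151/√1352 = 0.0313031.
df = n − 2 = 335.
t* = t_{0.025, 335} = 1.967071.
Margin = t* × SE = 1.967071 × 0.0313031 = 0.061575.
CI: 0.1200 ± 0.061575 → (0.0584, 0.1816).
With 95% confidence, each one-unit increase in patient age is associated with a change of between 0.0584 and 0.1816 days in hospital length of stay.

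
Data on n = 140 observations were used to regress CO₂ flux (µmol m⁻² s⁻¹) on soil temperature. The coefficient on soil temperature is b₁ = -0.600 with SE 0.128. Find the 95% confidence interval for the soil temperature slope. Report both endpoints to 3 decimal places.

(-0.853, -0.347)

df = n − 2 = 140 − 2 = 138.
t* = t_{0.025, 138} = 1.977304.
Margin = t* × SE = 1.977304 × 0.128 = 0.25309.
CI: -0.600 ± 0.25309 → (-0.853, -0.347).
With 95% confidence, each one-unit increase in soil temperature is associated with a change of between -0.853 and -0.347 µmol m⁻² s⁻¹ in CO₂ flux.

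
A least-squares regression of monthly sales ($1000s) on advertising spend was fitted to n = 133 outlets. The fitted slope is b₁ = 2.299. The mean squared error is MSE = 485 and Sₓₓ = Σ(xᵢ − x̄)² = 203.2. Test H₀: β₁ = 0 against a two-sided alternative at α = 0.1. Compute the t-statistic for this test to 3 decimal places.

SE(b₁) = √(MSE/Sₓₓ) = √(485/203.2) = 1.54493.
t = 2.299 / 1.54493 = 1.488.
df = n − 2 = 131.
Two-sided p ≈ 0.1391, which is ≥ 0.1, so fail to reject H₀.
The data do not give significant evidence of an association between advertising spend and monthly sales.

t = 1.488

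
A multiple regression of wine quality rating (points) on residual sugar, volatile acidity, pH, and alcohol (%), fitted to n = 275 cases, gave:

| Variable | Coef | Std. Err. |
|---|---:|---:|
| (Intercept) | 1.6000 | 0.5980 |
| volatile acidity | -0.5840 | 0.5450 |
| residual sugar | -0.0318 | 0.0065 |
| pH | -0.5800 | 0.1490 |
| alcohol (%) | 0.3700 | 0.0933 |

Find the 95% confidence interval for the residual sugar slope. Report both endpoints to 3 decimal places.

(-0.045, -0.019)

Read off: b = -0.0318, SE = 0.0065 for residual sugar.
df = n − k − 1 = 275 − 4 − 1 = 270.
t* = t_{0.025, 270} = 1.968789.
Margin = t* × SE = 1.968789 × 0.0065 = 0.01280.
CI: -0.0318 ± 0.01280 → (-0.045, -0.019).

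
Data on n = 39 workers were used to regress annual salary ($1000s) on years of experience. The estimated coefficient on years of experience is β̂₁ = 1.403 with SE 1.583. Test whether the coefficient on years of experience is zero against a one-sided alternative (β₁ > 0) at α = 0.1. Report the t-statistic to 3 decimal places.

t = 0.886

H₀: β₁ = 0 vs H₁: β₁ > 0.
t = (β̂₁ − β₁⁰)/SE = 1.403 / 1.583 = 0.886.
df = n − 2 = 39 − 2 = 37.
One-sided p ≈ 0.1906, which is ≥ 0.1, so fail to reject H₀.
The data do not give significant evidence that the true slope on years of experience is positive.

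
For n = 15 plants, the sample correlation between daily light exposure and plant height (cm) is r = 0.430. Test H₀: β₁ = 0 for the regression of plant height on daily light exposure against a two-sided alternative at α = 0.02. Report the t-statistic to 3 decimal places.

t = r·√(n − 2)/√(1 − r²) = 0.430·√13/√0.8151 = 1.717.
df = n − 2 = 13.
Two-sided p ≈ 0.1096, which is ≥ 0.02, so fail to reject H₀.
The data do not give significant evidence of a linear association between daily light exposure and plant height.

t = 1.717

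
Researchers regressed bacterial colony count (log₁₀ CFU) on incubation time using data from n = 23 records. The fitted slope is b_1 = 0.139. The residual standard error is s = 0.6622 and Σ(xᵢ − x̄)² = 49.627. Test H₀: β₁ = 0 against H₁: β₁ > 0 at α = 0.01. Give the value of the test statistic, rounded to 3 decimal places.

t = 1.479

SE(b_1) = s/√Sₓₓ = 0.6622/√49.627 = 0.0940005.
t = 0.139 / 0.0940005 = 1.479.
df = n − 2 = 21.
One-sided p ≈ 0.0770, which is ≥ 0.01, so fail to reject H₀.
The data do not give significant evidence that the true slope on incubation time is positive.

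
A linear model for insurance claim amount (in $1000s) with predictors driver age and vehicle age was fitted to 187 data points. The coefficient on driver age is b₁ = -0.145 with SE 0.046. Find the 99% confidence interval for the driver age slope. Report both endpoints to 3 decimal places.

df = n − k − 1 = 187 − 2 − 1 = 184.
t* = t_{0.005, 184} = 2.602813.
Margin = t* × SE = 2.602813 × 0.046 = 0.11973.
CI: -0.145 ± 0.11973 → (-0.265, -0.025).
With 99% confidence, each one-unit increase in driver age is associated with a change of between -0.265 and -0.025 $1000s in insurance claim amount, holding the other predictors fixed.

(-0.265, -0.025)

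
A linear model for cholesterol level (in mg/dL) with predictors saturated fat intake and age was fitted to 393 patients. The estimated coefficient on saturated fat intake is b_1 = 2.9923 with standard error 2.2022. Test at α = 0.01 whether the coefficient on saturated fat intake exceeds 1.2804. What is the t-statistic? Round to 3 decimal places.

t = 0.777

H₀: β₁ = 1.2804 vs H₁: β₁ > 1.2804.
t = (b_1 − β₁⁰)/SE = (2.9923 − 1.2804) / 2.2022 = 0.777.
df = n − k − 1 = 393 − 2 − 1 = 390.
One-sided p ≈ 0.2187, which is ≥ 0.01, so fail to reject H₀.
The data do not give significant evidence that the true slope on saturated fat intake exceeds 1.2804 mg/dL per unit, holding the other predictors fixed.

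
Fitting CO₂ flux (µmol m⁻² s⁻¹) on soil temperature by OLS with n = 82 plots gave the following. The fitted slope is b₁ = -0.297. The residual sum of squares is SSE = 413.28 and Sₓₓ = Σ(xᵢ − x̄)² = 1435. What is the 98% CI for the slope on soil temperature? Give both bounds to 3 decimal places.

MSE = SSE/(n − 2) = 413.28/80 = 5.166.
SE(b₁) = √(MSE/Sₓₓ) = √(5.166/1435) = 0.06.
df = n − 2 = 80.
t* = t_{0.01, 80} = 2.373868.
Margin = t* × SE = 2.373868 × 0.06 = 0.14243.
CI: -0.297 ± 0.14243 → (-0.439, -0.155).
With 98% confidence, each one-unit increase in soil temperature is associated with a change of between -0.439 and -0.155 µmol m⁻² s⁻¹ in CO₂ flux.

(-0.439, -0.155)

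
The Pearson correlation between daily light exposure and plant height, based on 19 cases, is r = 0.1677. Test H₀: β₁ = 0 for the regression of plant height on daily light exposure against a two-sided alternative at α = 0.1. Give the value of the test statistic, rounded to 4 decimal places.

t = 0.7014

t = r·√(n − 2)/√(1 − r²) = 0.1677·√17/√0.971877 = 0.7014.
df = n − 2 = 17.
Two-sided p ≈ 0.4926, which is ≥ 0.1, so fail to reject H₀.
The data do not give significant evidence of a linear association between daily light exposure and plant height.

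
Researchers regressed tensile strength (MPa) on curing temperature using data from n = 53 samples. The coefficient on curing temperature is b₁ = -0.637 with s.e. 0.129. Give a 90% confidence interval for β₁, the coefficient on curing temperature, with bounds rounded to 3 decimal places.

df = n − 2 = 53 − 2 = 51.
t* = t_{0.05, 51} = 1.675285.
Margin = t* × SE = 1.675285 × 0.129 = 0.21611.
CI: -0.637 ± 0.21611 → (-0.853, -0.421).
With 90% confidence, each one-unit increase in curing temperature is associated with a change of between -0.853 and -0.421 MPa in tensile strength.

(-0.853, -0.421)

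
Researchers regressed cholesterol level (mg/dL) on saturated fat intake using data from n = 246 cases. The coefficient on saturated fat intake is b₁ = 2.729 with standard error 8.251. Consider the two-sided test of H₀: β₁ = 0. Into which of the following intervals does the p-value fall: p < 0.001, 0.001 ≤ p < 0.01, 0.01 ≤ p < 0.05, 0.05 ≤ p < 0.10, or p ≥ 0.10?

p ≥ 0.10

t = 2.729 / 8.251 = 0.331.
df = n − 2 = 246 − 2 = 244.
Two-sided p = 2·P(T_{244} > |t|) ≈ 0.7411.
So p ≥ 0.10.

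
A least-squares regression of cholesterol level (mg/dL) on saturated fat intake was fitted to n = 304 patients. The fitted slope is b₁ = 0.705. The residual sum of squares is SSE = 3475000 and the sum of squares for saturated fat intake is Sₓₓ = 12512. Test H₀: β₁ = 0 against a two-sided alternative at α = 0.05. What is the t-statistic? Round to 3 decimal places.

MSE = SSE/(n − 2) = 3475000/302 = 11506.6.
SE(b₁) = √(MSE/Sₓₓ) = √(11506.6/12512) = 0.958982.
t = 0.705 / 0.958982 = 0.735.
df = n − 2 = 302.
Two-sided p ≈ 0.4628, which is ≥ 0.05, so fail to reject H₀.
The data do not give significant evidence of an association between saturated fat intake and cholesterol level.

t = 0.735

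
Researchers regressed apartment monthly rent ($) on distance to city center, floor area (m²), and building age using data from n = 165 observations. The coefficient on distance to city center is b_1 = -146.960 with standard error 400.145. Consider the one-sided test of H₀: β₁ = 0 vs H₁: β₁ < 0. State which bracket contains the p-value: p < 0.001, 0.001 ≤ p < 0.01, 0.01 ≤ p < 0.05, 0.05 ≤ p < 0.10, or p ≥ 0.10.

p ≥ 0.10

t = -146.960 / 400.145 = -0.367.
df = n − k − 1 = 165 − 3 − 1 = 161.
One-sided p = P(T_{161} < t) ≈ 0.3570.
So p ≥ 0.10.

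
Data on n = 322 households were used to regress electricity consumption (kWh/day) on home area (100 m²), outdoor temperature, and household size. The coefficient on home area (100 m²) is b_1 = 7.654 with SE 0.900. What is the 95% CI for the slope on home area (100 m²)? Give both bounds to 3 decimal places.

df = n − k − 1 = 322 − 3 − 1 = 318.
t* = t_{0.025, 318} = 1.967452.
Margin = t* × SE = 1.967452 × 0.900 = 1.77071.
CI: 7.654 ± 1.77071 → (5.883, 9.425).
With 95% confidence, each one-unit increase in home area (100 m²) is associated with a change of between 5.883 and 9.425 kWh/day in electricity consumption, holding the other predictors fixed.

(5.883, 9.425)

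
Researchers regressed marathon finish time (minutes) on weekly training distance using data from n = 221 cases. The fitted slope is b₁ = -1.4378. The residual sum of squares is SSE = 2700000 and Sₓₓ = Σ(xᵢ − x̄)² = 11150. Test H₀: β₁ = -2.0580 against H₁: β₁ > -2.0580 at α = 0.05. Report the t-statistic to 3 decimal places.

t = 0.590

MSE = SSE/(n − 2) = 2700000/219 = 12328.8.
SE(b₁) = √(MSE/Sₓₓ) = √(12328.8/11150) = 1.05153.
t = (-1.4378 − (-2.0580)) / 1.05153 = 0.590.
df = n − 2 = 219.
One-sided p ≈ 0.2780, which is ≥ 0.05, so fail to reject H₀.
The data do not give significant evidence that the true slope on weekly training distance exceeds -2.0580 minutes per unit.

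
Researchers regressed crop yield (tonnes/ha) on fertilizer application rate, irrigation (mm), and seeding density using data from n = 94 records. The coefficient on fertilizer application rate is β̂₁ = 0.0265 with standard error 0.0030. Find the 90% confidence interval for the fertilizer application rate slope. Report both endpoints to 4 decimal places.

(0.0215, 0.0315)

df = n − k − 1 = 94 − 3 − 1 = 90.
t* = t_{0.05, 90} = 1.661961.
Margin = t* × SE = 1.661961 × 0.0030 = 0.004986.
CI: 0.0265 ± 0.004986 → (0.0215, 0.0315).
With 90% confidence, each one-unit increase in fertilizer application rate is associated with a change of between 0.0215 and 0.0315 tonnes/ha in crop yield, holding the other predictors fixed.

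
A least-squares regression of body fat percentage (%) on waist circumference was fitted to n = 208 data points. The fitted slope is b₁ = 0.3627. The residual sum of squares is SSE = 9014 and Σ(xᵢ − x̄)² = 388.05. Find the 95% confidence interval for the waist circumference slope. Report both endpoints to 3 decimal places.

MSE = SSE/(n − 2) = 9014/206 = 43.7573.
SE(b₁) = √(MSE/Sₓₓ) = √(43.7573/388.05) = 0.3358.
df = n − 2 = 206.
t* = t_{0.025, 206} = 1.971547.
Margin = t* × SE = 1.971547 × 0.3358 = 0.66205.
CI: 0.3627 ± 0.66205 → (-0.299, 1.025).
With 95% confidence, each one-unit increase in waist circumference is associated with a change of between -0.299 and 1.025 % in body fat percentage.

(-0.299, 1.025)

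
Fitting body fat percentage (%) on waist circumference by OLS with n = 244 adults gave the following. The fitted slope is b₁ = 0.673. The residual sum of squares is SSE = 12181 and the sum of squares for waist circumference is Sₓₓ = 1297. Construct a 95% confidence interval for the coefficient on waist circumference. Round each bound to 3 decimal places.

MSE = SSE/(n − 2) = 12181/242 = 50.3347.
SE(b₁) = √(MSE/Sₓₓ) = √(50.3347/1297) = 0.196999.
df = n − 2 = 242.
t* = t_{0.025, 242} = 1.969815.
Margin = t* × SE = 1.969815 × 0.196999 = 0.38805.
CI: 0.673 ± 0.38805 → (0.285, 1.061).
With 95% confidence, each one-unit increase in waist circumference is associated with a change of between 0.285 and 1.061 % in body fat percentage.

(0.285, 1.061)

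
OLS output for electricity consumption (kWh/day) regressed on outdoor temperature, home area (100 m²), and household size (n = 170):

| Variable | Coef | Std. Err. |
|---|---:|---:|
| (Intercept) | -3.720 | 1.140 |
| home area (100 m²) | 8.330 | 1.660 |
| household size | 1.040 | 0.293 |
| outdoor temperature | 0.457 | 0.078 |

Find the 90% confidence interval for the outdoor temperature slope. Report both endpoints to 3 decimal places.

Read off: b = 0.457, SE = 0.078 for outdoor temperature.
df = n − k − 1 = 170 − 3 − 1 = 166.
t* = t_{0.05, 166} = 1.654085.
Margin = t* × SE = 1.654085 × 0.078 = 0.12902.
CI: 0.457 ± 0.12902 → (0.328, 0.586).

(0.328, 0.586)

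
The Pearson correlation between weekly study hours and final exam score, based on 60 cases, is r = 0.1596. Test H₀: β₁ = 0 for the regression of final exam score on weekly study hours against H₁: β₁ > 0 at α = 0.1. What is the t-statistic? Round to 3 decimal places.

t = 1.231

t = r·√(n − 2)/√(1 − r²) = 0.1596·√58/√0.974528 = 1.231.
df = n − 2 = 58.
One-sided p ≈ 0.1116, which is ≥ 0.1, so fail to reject H₀.
The data do not give significant evidence of a linear association between weekly study hours and final exam score.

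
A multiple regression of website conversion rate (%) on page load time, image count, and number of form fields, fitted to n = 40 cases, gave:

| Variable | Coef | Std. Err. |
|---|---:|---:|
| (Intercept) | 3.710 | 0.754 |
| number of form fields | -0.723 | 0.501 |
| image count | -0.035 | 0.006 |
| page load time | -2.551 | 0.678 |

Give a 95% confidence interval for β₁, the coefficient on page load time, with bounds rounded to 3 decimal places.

(-3.926, -1.176)

Read off: b = -2.551, SE = 0.678 for page load time.
df = n − k − 1 = 40 − 3 − 1 = 36.
t* = t_{0.025, 36} = 2.028094.
Margin = t* × SE = 2.028094 × 0.678 = 1.37505.
CI: -2.551 ± 1.37505 → (-3.926, -1.176).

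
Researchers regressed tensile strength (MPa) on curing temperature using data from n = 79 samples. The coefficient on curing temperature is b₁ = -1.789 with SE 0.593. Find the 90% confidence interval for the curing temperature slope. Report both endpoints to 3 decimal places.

(-2.776, -0.802)

df = n − 2 = 79 − 2 = 77.
t* = t_{0.05, 77} = 1.664885.
Margin = t* × SE = 1.664885 × 0.593 = 0.98728.
CI: -1.789 ± 0.98728 → (-2.776, -0.802).
With 90% confidence, each one-unit increase in curing temperature is associated with a change of between -2.776 and -0.802 MPa in tensile strength.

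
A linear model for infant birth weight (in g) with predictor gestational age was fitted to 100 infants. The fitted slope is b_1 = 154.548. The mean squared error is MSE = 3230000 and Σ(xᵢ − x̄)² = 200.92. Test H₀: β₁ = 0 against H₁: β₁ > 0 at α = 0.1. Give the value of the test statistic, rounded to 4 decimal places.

SE(b_1) = √(MSE/Sₓₓ) = √(3.23e+06/200.92) = 126.791.
t = 154.548 / 126.791 = 1.2189.
df = n − 2 = 98.
One-sided p ≈ 0.1129, which is ≥ 0.1, so fail to reject H₀.
The data do not give significant evidence that the true slope on gestational age is positive.

t = 1.2189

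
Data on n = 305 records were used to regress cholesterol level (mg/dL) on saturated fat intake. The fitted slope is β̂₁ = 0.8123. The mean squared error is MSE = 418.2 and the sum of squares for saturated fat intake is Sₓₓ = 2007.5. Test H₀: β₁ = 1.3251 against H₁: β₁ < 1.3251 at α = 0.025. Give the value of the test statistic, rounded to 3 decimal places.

t = -1.124

SE(β̂₁) = √(MSE/Sₓₓ) = √(418.2/2007.5) = 0.45642.
t = (0.8123 − 1.3251) / 0.45642 = -1.124.
df = n − 2 = 303.
One-sided p ≈ 0.1311, which is ≥ 0.025, so fail to reject H₀.
The data do not give significant evidence that the true slope on saturated fat intake is below 1.3251 mg/dL per unit.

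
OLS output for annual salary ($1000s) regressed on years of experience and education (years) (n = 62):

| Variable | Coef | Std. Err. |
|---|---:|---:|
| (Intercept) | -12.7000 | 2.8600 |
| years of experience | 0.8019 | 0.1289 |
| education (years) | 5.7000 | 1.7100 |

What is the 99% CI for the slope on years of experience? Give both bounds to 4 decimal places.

Read off: b = 0.8019, SE = 0.1289 for years of experience.
df = n − k − 1 = 62 − 2 − 1 = 59.
t* = t_{0.005, 59} = 2.661759.
Margin = t* × SE = 2.661759 × 0.1289 = 0.343101.
CI: 0.8019 ± 0.343101 → (0.4588, 1.1450).

(0.4588, 1.1450)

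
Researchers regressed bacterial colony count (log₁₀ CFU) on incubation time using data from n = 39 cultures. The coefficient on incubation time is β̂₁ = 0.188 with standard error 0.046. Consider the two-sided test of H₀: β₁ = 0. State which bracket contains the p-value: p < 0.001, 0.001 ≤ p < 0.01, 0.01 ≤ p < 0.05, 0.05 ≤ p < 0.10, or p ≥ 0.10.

t = 0.188 / 0.046 = 4.087.
df = n − 2 = 39 − 2 = 37.
Two-sided p = 2·P(T_{37} > |t|) ≈ 0.0002.
So p < 0.001.

p < 0.001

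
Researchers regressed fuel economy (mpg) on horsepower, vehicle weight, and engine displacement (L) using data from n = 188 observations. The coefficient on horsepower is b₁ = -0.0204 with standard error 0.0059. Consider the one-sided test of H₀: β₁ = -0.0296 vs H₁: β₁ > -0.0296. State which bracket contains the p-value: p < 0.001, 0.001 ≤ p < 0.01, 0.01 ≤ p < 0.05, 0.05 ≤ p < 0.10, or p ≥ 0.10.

t = (-0.0204 − (-0.0296)) / 0.0059 = 1.559.
df = n − k − 1 = 188 − 3 − 1 = 184.
One-sided p = P(T_{184} > t) ≈ 0.0603.
So 0.05 ≤ p < 0.10.

0.05 ≤ p < 0.10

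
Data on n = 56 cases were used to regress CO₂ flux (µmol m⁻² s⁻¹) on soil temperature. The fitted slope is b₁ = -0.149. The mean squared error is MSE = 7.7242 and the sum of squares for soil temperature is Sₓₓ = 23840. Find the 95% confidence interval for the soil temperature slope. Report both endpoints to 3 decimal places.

SE(b₁) = √(MSE/Sₓₓ) = √(7.7242/23840) = 0.018.
df = n − 2 = 54.
t* = t_{0.025, 54} = 2.004879.
Margin = t* × SE = 2.004879 × 0.018 = 0.03609.
CI: -0.149 ± 0.03609 → (-0.185, -0.113).
With 95% confidence, each one-unit increase in soil temperature is associated with a change of between -0.185 and -0.113 µmol m⁻² s⁻¹ in CO₂ flux.

(-0.185, -0.113)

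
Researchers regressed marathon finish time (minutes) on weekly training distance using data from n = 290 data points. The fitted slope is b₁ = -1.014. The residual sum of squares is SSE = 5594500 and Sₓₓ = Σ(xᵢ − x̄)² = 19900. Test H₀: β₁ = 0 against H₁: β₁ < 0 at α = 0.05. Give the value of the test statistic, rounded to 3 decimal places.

t = -1.026

MSE = SSE/(n − 2) = 5594500/288 = 19425.3.
SE(b₁) = √(MSE/Sₓₓ) = √(19425.3/19900) = 0.988002.
t = -1.014 / 0.988002 = -1.026.
df = n − 2 = 288.
One-sided p ≈ 0.1528, which is ≥ 0.05, so fail to reject H₀.
The data do not give significant evidence that the true slope on weekly training distance is negative.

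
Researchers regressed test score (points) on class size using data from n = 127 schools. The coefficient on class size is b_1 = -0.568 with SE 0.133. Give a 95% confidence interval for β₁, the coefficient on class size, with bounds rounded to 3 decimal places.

df = n − 2 = 127 − 2 = 125.
t* = t_{0.025, 125} = 1.979124.
Margin = t* × SE = 1.979124 × 0.133 = 0.26322.
CI: -0.568 ± 0.26322 → (-0.831, -0.305).
With 95% confidence, each one-unit increase in class size is associated with a change of between -0.831 and -0.305 points in test score.

(-0.831, -0.305)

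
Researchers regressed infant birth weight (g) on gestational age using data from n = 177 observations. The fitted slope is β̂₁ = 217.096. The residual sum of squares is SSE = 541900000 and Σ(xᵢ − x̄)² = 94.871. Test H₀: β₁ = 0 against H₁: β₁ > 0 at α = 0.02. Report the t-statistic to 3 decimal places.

t = 1.202

MSE = SSE/(n − 2) = 541900000/175 = 3.09657e+06.
SE(β̂₁) = √(MSE/Sₓₓ) = √(3.09657e+06/94.871) = 180.665.
t = 217.096 / 180.665 = 1.202.
df = n − 2 = 175.
One-sided p ≈ 0.1156, which is ≥ 0.02, so fail to reject H₀.
The data do not give significant evidence that the true slope on gestational age is positive.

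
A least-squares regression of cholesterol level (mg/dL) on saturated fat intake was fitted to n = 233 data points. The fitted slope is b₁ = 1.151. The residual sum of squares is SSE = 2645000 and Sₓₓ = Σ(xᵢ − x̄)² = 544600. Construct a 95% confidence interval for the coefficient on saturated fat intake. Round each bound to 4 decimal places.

MSE = SSE/(n − 2) = 2645000/231 = 11450.2.
SE(b₁) = √(MSE/Sₓₓ) = √(11450.2/544600) = 0.145.
df = n − 2 = 231.
t* = t_{0.025, 231} = 1.970287.
Margin = t* × SE = 1.970287 × 0.145 = 0.285692.
CI: 1.151 ± 0.285692 → (0.8653, 1.4367).
With 95% confidence, each one-unit increase in saturated fat intake is associated with a change of between 0.8653 and 1.4367 mg/dL in cholesterol level.

(0.8653, 1.4367)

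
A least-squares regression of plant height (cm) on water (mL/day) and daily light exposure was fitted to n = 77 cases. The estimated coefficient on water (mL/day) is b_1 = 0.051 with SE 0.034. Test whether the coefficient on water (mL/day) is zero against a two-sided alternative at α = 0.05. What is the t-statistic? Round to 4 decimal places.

H₀: β₁ = 0 vs H₁: β₁ ≠ 0.
t = (b_1 − β₁⁰)/SE = 0.051 / 0.034 = 1.5000.
df = n − k − 1 = 77 − 2 − 1 = 74.
Two-sided p ≈ 0.1379, which is ≥ 0.05, so fail to reject H₀.
The data do not give significant evidence of an association between water (mL/day) and plant height, after adjusting for the other predictors.

t = 1.5000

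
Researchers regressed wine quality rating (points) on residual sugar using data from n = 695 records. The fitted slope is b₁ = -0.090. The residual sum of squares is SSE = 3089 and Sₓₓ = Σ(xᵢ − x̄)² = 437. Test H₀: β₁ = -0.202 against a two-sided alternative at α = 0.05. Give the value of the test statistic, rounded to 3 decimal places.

MSE = SSE/(n − 2) = 3089/693 = 4.45743.
SE(b₁) = √(MSE/Sₓₓ) = √(4.45743/437) = 0.100995.
t = (-0.090 − (-0.202)) / 0.100995 = 1.109.
df = n − 2 = 693.
Two-sided p ≈ 0.2678, which is ≥ 0.05, so fail to reject H₀.
The data are consistent with a true slope of -0.202 points per unit of residual sugar.

t = 1.109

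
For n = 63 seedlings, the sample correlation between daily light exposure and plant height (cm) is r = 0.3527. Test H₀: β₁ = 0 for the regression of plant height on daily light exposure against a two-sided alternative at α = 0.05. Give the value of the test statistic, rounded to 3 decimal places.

t = 2.944

t = r·√(n − 2)/√(1 − r²) = 0.3527·√61/√0.875603 = 2.944.
df = n − 2 = 61.
Two-sided p ≈ 0.0046, which is < 0.05, so reject H₀.
There is evidence of a linear association between daily light exposure and plant height.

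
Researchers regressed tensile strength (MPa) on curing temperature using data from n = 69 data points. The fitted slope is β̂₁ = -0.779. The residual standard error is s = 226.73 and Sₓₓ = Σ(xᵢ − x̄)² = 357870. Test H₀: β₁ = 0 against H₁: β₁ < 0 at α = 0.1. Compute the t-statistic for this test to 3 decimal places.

SE(β̂₁) = s/√Sₓₓ = 226.73/√357870 = 0.379006.
t = -0.779 / 0.379006 = -2.055.
df = n − 2 = 67.
One-sided p ≈ 0.0219, which is < 0.1, so reject H₀.
There is evidence that the true slope on curing temperature is negative.

t = -2.055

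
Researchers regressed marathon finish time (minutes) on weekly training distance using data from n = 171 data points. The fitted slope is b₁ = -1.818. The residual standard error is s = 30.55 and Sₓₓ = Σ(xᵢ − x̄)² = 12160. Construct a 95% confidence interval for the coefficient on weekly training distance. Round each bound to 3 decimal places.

SE(b₁) = s/√Sₓₓ = 30.55/√12160 = 0.277041.
df = n − 2 = 169.
t* = t_{0.025, 169} = 1.9741.
Margin = t* × SE = 1.9741 × 0.277041 = 0.54691.
CI: -1.818 ± 0.54691 → (-2.365, -1.271).
With 95% confidence, each one-unit increase in weekly training distance is associated with a change of between -2.365 and -1.271 minutes in marathon finish time.

(-2.365, -1.271)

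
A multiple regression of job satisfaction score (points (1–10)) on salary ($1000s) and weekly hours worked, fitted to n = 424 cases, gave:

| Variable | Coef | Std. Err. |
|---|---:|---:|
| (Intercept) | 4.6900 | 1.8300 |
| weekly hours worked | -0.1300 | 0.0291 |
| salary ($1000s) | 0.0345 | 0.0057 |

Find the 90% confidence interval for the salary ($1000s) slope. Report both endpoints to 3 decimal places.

Read off: b = 0.0345, SE = 0.0057 for salary ($1000s).
df = n − k − 1 = 424 − 2 − 1 = 421.
t* = t_{0.05, 421} = 1.648481.
Margin = t* × SE = 1.648481 × 0.0057 = 0.00940.
CI: 0.0345 ± 0.00940 → (0.025, 0.044).

(0.025, 0.044)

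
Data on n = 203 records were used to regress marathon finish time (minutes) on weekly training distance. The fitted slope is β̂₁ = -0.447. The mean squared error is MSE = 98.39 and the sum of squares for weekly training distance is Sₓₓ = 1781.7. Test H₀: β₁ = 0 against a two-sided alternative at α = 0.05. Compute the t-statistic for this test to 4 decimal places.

t = -1.9022

SE(β̂₁) = √(MSE/Sₓₓ) = √(98.39/1781.7) = 0.234995.
t = -0.447 / 0.234995 = -1.9022.
df = n − 2 = 201.
Two-sided p ≈ 0.0586, which is ≥ 0.05, so fail to reject H₀.
The data do not give significant evidence of an association between weekly training distance and marathon finish time.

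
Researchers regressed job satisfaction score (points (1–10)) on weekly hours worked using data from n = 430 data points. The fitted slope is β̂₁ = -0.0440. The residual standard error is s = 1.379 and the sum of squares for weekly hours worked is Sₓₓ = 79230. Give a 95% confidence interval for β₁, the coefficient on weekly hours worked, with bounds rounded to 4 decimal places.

SE(β̂₁) = s/√Sₓₓ = 1.379/√79230 = 0.00489914.
df = n − 2 = 428.
t* = t_{0.025, 428} = 1.965522.
Margin = t* × SE = 1.965522 × 0.00489914 = 0.009629.
CI: -0.0440 ± 0.009629 → (-0.0536, -0.0344).
With 95% confidence, each one-unit increase in weekly hours worked is associated with a change of between -0.0536 and -0.0344 points (1–10) in job satisfaction score.

(-0.0536, -0.0344)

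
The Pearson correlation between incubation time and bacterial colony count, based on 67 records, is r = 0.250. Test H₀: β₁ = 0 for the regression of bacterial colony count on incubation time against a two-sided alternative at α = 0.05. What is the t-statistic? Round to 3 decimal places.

t = r·√(n − 2)/√(1 − r²) = 0.250·√65/√0.9375 = 2.082.
df = n − 2 = 65.
Two-sided p ≈ 0.0413, which is < 0.05, so reject H₀.
There is evidence of a linear association between incubation time and bacterial colony count.

t = 2.082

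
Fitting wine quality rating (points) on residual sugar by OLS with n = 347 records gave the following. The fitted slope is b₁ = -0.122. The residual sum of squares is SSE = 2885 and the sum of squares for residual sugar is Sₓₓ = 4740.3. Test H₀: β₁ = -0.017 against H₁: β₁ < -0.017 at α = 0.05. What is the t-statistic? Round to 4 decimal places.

MSE = SSE/(n − 2) = 2885/345 = 8.36232.
SE(b₁) = √(MSE/Sₓₓ) = √(8.36232/4740.3) = 0.0420011.
t = (-0.122 − (-0.017)) / 0.0420011 = -2.4999.
df = n − 2 = 345.
One-sided p ≈ 0.0064, which is < 0.05, so reject H₀.
There is evidence that the true slope on residual sugar is below -0.017 points per unit.

t = -2.4999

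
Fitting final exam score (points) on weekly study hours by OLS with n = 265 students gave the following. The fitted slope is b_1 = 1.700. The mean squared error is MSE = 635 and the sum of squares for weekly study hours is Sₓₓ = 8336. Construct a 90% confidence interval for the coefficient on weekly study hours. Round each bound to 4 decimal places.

SE(b_1) = √(MSE/Sₓₓ) = √(635/8336) = 0.275999.
df = n − 2 = 263.
t* = t_{0.05, 263} = 1.650668.
Margin = t* × SE = 1.650668 × 0.275999 = 0.455583.
CI: 1.700 ± 0.455583 → (1.2444, 2.1556).
With 90% confidence, each one-unit increase in weekly study hours is associated with a change of between 1.2444 and 2.1556 points in final exam score.

(1.2444, 2.1556)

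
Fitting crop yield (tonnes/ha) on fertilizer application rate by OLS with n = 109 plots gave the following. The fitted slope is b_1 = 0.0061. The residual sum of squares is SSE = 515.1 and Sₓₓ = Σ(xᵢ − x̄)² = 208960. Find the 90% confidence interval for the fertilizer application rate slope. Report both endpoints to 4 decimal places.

(-0.0019, 0.0141)

MSE = SSE/(n − 2) = 515.1/107 = 4.81402.
SE(b_1) = √(MSE/Sₓₓ) = √(4.81402/208960) = 0.00479979.
df = n − 2 = 107.
t* = t_{0.05, 107} = 1.659219.
Margin = t* × SE = 1.659219 × 0.00479979 = 0.007964.
CI: 0.0061 ± 0.007964 → (-0.0019, 0.0141).
With 90% confidence, each one-unit increase in fertilizer application rate is associated with a change of between -0.0019 and 0.0141 tonnes/ha in crop yield.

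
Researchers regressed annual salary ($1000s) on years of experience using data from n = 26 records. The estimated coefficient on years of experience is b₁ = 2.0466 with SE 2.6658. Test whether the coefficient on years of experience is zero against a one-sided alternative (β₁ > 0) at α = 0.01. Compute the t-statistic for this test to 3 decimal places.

H₀: β₁ = 0 vs H₁: β₁ > 0.
t = (b₁ − β₁⁰)/SE = 2.0466 / 2.6658 = 0.768.
df = n − 2 = 26 − 2 = 24.
One-sided p ≈ 0.2251, which is ≥ 0.01, so fail to reject H₀.
The data do not give significant evidence that the true slope on years of experience is positive.

t = 0.768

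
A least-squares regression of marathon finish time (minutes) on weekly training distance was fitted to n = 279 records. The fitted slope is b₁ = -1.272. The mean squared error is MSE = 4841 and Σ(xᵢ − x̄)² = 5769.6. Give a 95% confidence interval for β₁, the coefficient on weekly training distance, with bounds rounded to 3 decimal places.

(-3.075, 0.531)

SE(b₁) = √(MSE/Sₓₓ) = √(4841/5769.6) = 0.915998.
df = n − 2 = 277.
t* = t_{0.025, 277} = 1.968565.
Margin = t* × SE = 1.968565 × 0.915998 = 1.80320.
CI: -1.272 ± 1.80320 → (-3.075, 0.531).
With 95% confidence, each one-unit increase in weekly training distance is associated with a change of between -3.075 and 0.531 minutes in marathon finish time.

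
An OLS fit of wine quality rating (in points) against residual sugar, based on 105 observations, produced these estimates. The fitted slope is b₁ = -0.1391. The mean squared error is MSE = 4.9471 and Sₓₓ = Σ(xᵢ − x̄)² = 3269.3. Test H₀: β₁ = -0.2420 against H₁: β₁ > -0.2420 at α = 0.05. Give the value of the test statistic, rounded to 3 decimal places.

t = 2.645

SE(b₁) = √(MSE/Sₓₓ) = √(4.9471/3269.3) = 0.0388999.
t = (-0.1391 − (-0.2420)) / 0.0388999 = 2.645.
df = n − 2 = 103.
One-sided p ≈ 0.0047, which is < 0.05, so reject H₀.
There is evidence that the true slope on residual sugar exceeds -0.2420 points per unit.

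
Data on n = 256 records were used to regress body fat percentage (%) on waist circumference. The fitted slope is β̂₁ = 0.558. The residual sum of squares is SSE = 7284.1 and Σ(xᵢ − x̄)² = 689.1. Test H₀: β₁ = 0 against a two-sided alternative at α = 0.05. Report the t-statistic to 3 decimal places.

MSE = SSE/(n − 2) = 7284.1/254 = 28.6776.
SE(β̂₁) = √(MSE/Sₓₓ) = √(28.6776/689.1) = 0.204.
t = 0.558 / 0.204 = 2.735.
df = n − 2 = 254.
Two-sided p ≈ 0.0067, which is < 0.05, so reject H₀.
There is evidence that waist circumference is associated with body fat percentage.

t = 2.735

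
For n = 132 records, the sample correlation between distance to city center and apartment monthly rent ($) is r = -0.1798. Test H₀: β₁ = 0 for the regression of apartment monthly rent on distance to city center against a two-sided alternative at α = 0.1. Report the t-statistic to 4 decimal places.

t = r·√(n − 2)/√(1 − r²) = -0.1798·√130/√0.967672 = -2.0840.
df = n − 2 = 130.
Two-sided p ≈ 0.0391, which is < 0.1, so reject H₀.
There is evidence of a linear association between distance to city center and apartment monthly rent.

t = -2.0840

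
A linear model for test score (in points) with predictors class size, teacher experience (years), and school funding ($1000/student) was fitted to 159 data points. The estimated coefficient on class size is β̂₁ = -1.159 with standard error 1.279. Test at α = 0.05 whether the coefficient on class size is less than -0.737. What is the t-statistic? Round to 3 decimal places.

H₀: β₁ = -0.737 vs H₁: β₁ < -0.737.
t = (β̂₁ − β₁⁰)/SE = (-1.159 − (-0.737)) / 1.279 = -0.330.
df = n − k − 1 = 159 − 3 − 1 = 155.
One-sided p ≈ 0.3709, which is ≥ 0.05, so fail to reject H₀.
The data do not give significant evidence that the true slope on class size is below -0.737 points per unit, holding the other predictors fixed.

t = -0.330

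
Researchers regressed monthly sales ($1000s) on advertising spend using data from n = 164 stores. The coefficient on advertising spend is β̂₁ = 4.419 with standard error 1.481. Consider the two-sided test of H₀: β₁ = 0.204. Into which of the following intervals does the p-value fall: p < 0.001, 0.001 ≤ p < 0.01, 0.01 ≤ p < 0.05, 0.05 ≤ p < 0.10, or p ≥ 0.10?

0.001 ≤ p < 0.01

t = (4.419 − 0.204) / 1.481 = 2.846.
df = n − 2 = 164 − 2 = 162.
Two-sided p = 2·P(T_{162} > |t|) ≈ 0.0050.
So 0.001 ≤ p < 0.01.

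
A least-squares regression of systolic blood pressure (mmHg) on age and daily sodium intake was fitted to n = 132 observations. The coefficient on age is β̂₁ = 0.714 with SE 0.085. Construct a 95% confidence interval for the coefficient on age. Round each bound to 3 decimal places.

df = n − k − 1 = 132 − 2 − 1 = 129.
t* = t_{0.025, 129} = 1.978524.
Margin = t* × SE = 1.978524 × 0.085 = 0.16817.
CI: 0.714 ± 0.16817 → (0.546, 0.882).
With 95% confidence, each one-unit increase in age is associated with a change of between 0.546 and 0.882 mmHg in systolic blood pressure, holding the other predictors fixed.

(0.546, 0.882)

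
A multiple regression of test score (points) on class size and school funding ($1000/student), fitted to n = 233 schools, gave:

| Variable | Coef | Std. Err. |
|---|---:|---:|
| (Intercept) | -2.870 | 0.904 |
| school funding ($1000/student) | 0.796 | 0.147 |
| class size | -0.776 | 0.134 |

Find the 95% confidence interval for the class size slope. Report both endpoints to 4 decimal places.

Read off: b = -0.776, SE = 0.134 for class size.
df = n − k − 1 = 233 − 2 − 1 = 230.
t* = t_{0.025, 230} = 1.970332.
Margin = t* × SE = 1.970332 × 0.134 = 0.264024.
CI: -0.776 ± 0.264024 → (-1.0400, -0.5120).

(-1.0400, -0.5120)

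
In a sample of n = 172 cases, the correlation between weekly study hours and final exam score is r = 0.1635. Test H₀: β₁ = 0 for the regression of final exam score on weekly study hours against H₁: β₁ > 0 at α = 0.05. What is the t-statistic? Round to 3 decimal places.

t = r·√(n − 2)/√(1 − r²) = 0.1635·√170/√0.973268 = 2.161.
df = n − 2 = 170.
One-sided p ≈ 0.0161, which is < 0.05, so reject H₀.
There is evidence of a linear association between weekly study hours and final exam score.

t = 2.161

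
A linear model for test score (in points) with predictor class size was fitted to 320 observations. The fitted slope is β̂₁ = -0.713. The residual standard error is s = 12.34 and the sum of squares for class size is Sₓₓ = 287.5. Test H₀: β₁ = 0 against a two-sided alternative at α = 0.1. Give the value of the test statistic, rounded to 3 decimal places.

SE(β̂₁) = s/√Sₓₓ = 12.34/√287.5 = 0.727773.
t = -0.713 / 0.727773 = -0.980.
df = n − 2 = 318.
Two-sided p ≈ 0.3280, which is ≥ 0.1, so fail to reject H₀.
The data do not give significant evidence of an association between class size and test score.

t = -0.980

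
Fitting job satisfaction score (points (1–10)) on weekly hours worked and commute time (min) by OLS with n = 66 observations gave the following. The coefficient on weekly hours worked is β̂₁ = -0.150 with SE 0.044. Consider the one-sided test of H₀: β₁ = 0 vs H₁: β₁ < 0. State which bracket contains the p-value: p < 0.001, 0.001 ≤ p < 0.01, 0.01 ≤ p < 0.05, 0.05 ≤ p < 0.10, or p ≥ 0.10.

p < 0.001

t = -0.150 / 0.044 = -3.409.
df = n − k − 1 = 66 − 2 − 1 = 63.
One-sided p = P(T_{63} < t) ≈ 0.0006.
So p < 0.001.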